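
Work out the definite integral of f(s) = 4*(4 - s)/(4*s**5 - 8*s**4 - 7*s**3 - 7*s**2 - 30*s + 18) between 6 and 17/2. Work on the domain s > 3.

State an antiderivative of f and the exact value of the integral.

Antiderivative: F(s) = 4*log(s - 3)/495 - 14*log(s - 1/2)/45 + 22*log(s + 3/2)/153 + 134*log(s**2 + 2)/1683 + 292*sqrt(2)*atan(sqrt(2)*s/2)/1683; value = -14*log(8)/45 - 292*sqrt(2)*atan(3*sqrt(2))/1683 - 22*log(15/2)/153 - 134*log(38)/1683 - 4*log(3)/495 + 22*log(10)/153 + 134*log(297/4)/1683 + 292*sqrt(2)*atan(17*sqrt(2)/4)/1683 + 158*log(11/2)/495

Factor the denominator ((s - 3)*(2*s - 1)*(2*s + 3)*(s**2 + 2)) and decompose: f = 4*(67*s + 146)/(1683*(s**2 + 2)) + 44/(153*(2*s + 3)) - 28/(45*(2*s - 1)) + 4/(495*(s - 3)); each piece integrates to a log, atan, or power term.
F(s) = 4*log(s - 3)/495 - 14*log(s - 1/2)/45 + 22*log(s + 3/2)/153 + 134*log(s**2 + 2)/1683 + 292*sqrt(2)*atan(sqrt(2)*s/2)/1683 is an antiderivative of f.
Check: d/ds[4*log(s - 3)/495 - 14*log(s - 1/2)/45 + 22*log(s + 3/2)/153 + 134*log(s**2 + 2)/1683 + 292*sqrt(2)*atan(sqrt(2)*s/2)/1683] = (16 - 4*s)/(4*s**5 - 8*s**4 - 7*s**3 - 7*s**2 - 30*s + 18), which equals f(s).
F(17/2) = -14*log(8)/45 + 4*log(11/2)/495 + 22*log(10)/153 + 134*log(297/4)/1683 + 292*sqrt(2)*atan(17*sqrt(2)/4)/1683; F(6) = -14*log(11/2)/45 + 4*log(3)/495 + 134*log(38)/1683 + 22*log(15/2)/153 + 292*sqrt(2)*atan(3*sqrt(2))/1683.
Integral = F(17/2) - F(6) = -14*log(8)/45 - 292*sqrt(2)*atan(3*sqrt(2))/1683 - 22*log(15/2)/153 - 134*log(38)/1683 - 4*log(3)/495 + 22*log(10)/153 + 134*log(297/4)/1683 + 292*sqrt(2)*atan(17*sqrt(2)/4)/1683 + 158*log(11/2)/495.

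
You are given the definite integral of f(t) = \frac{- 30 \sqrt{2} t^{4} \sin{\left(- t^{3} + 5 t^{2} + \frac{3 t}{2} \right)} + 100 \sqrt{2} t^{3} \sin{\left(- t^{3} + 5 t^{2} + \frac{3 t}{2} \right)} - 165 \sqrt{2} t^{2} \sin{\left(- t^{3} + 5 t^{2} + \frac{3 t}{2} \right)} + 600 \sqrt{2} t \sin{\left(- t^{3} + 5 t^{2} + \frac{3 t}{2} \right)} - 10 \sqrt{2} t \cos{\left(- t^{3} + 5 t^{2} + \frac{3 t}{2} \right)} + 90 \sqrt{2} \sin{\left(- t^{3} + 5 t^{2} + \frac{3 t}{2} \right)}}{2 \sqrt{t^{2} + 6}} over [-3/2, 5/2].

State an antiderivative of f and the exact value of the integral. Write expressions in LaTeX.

f has the shape u'v + uv' for u = - 10 \sqrt{\frac{t^{2}}{2} + 3} and v = \cos{\left(- t^{3} + 5 t^{2} + \frac{3 t}{2} \right)} — it is the derivative of the product u*v.
F(t) = - 10 \sqrt{\frac{t^{2}}{2} + 3} \cos{\left(- t^{3} + 5 t^{2} + \frac{3 t}{2} \right)} is an antiderivative of f.
Check: d/dt[- 10 \sqrt{\frac{t^{2}}{2} + 3} \cos{\left(- t^{3} + 5 t^{2} + \frac{3 t}{2} \right)}] = \frac{\sqrt{2} \left(- 30 t^{4} \sin{\left(- t^{3} + 5 t^{2} + \frac{3 t}{2} \right)} + 100 t^{3} \sin{\left(- t^{3} + 5 t^{2} + \frac{3 t}{2} \right)} - 165 t^{2} \sin{\left(- t^{3} + 5 t^{2} + \frac{3 t}{2} \right)} + 600 t \sin{\left(- t^{3} + 5 t^{2} + \frac{3 t}{2} \right)} - 10 t \cos{\left(- t^{3} + 5 t^{2} + \frac{3 t}{2} \right)} + 90 \sin{\left(- t^{3} + 5 t^{2} + \frac{3 t}{2} \right)}\right)}{2 \sqrt{t^{2} + 6}}, which equals f(t).
F(5/2) = - \frac{35 \sqrt{2} \cos{\left(\frac{155}{8} \right)}}{2}; F(-3/2) = - \frac{5 \sqrt{66} \cos{\left(\frac{99}{8} \right)}}{2}.
Integral = F(5/2) - F(-3/2) = - \frac{35 \sqrt{2} \cos{\left(\frac{155}{8} \right)}}{2} + \frac{5 \sqrt{66} \cos{\left(\frac{99}{8} \right)}}{2}.

Antiderivative: F(t) = - 10 \sqrt{\frac{t^{2}}{2} + 3} \cos{\left(- t^{3} + 5 t^{2} + \frac{3 t}{2} \right)}; value = - \frac{35 \sqrt{2} \cos{\left(\frac{155}{8} \right)}}{2} + \frac{5 \sqrt{66} \cos{\left(\frac{99}{8} \right)}}{2}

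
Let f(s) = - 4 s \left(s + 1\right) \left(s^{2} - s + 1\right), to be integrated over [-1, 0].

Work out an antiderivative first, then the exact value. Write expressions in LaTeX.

A candidate is checked by its d/ds: the result must match f(s).
F(s) = - \frac{4 s^{5}}{5} - 2 s^{2} is an antiderivative of f.
Check: d/ds[- \frac{4 s^{5}}{5} - 2 s^{2}] = - 4 s^{4} - 4 s, which equals f(s).
F(0) = 0; F(-1) = - \frac{6}{5}.
Integral = F(0) - F(-1) = \frac{6}{5}.

Antiderivative: F(s) = - \frac{4 s^{5}}{5} - 2 s^{2}; value = \frac{6}{5}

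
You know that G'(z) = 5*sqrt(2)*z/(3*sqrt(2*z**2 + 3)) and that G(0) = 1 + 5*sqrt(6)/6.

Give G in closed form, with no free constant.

G'(z) matches the chain-rule pattern g'(h)*h' with inner function h(z) = z**2 + 3/2; substituting u = h(z) collapses the integral.
A general antiderivative is 5*sqrt(z**2 + 3/2)/3 + C.
The condition gives C = 1 + 5*sqrt(6)/6 - (5*sqrt(6)/6) = 1.
So G(z) = (5*sqrt(2)*sqrt(2*z**2 + 3) + 6)/6.
Check: d/dz[(5*sqrt(2)*sqrt(2*z**2 + 3) + 6)/6] = 5*sqrt(2)*z/(3*sqrt(2*z**2 + 3)) = G'(z).

G(z) = (5*sqrt(2)*sqrt(2*z**2 + 3) + 6)/6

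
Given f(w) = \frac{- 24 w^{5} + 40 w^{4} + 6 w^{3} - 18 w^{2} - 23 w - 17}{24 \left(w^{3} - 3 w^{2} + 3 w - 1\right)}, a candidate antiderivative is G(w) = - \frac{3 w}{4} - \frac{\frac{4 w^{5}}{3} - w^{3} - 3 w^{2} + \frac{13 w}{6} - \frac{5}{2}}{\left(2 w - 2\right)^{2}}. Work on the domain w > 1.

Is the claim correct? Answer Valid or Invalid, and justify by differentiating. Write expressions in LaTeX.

d/dw[G] = \frac{- 24 w^{5} + 40 w^{4} - 12 w^{3} + 36 w^{2} - 77 w + 1}{24 w^{3} - 72 w^{2} + 72 w - 24}
d/dw[G] - f(w) = - \frac{3}{4} != 0.

Invalid: d/dw[G] - f = - \frac{3}{4}, which is not 0.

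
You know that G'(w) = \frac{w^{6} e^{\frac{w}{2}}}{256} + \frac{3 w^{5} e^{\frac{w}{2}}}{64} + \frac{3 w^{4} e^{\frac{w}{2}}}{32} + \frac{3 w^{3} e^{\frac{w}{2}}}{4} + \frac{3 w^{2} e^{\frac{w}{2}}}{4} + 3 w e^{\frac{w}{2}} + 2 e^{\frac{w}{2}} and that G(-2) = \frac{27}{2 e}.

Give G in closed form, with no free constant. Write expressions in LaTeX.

G(w) = \frac{\left(w^{2} + 8\right)^{3} e^{\frac{w}{2}}}{128}

G'(w) has the shape u'v + uv' for u = \frac{\left(\frac{w^{2}}{4} + 2\right)^{3}}{2} and v = e^{\frac{w}{2}} — it is the derivative of the product u*v.
A general antiderivative is \frac{\left(\frac{w^{2}}{4} + 2\right)^{3} e^{\frac{w}{2}}}{2} + C.
The condition gives C = \frac{27}{2 e} - (\frac{27}{2 e}) = 0.
So G(w) = \frac{\left(w^{2} + 8\right)^{3} e^{\frac{w}{2}}}{128}.
Check: d/dw[\frac{\left(w^{2} + 8\right)^{3} e^{\frac{w}{2}}}{128}] = \frac{w^{6} e^{\frac{w}{2}}}{256} + \frac{3 w^{5} e^{\frac{w}{2}}}{64} + \frac{3 w^{4} e^{\frac{w}{2}}}{32} + \frac{3 w^{3} e^{\frac{w}{2}}}{4} + \frac{3 w^{2} e^{\frac{w}{2}}}{4} + 3 w e^{\frac{w}{2}} + 2 e^{\frac{w}{2}} = G'(w).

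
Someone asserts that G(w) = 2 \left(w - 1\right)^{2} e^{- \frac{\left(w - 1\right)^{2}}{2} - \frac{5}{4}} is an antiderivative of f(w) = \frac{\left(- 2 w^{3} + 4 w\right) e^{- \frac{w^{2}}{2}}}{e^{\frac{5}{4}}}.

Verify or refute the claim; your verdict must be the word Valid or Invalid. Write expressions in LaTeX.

d/dw[G] = \frac{\left(- 2 w^{3} + 6 w^{2} - 2 w - 2\right) e^{w} e^{- \frac{w^{2}}{2}}}{e^{\frac{7}{4}}}
d/dw[G] - f(w) = \frac{\left(- 2 w^{3} e^{\frac{5}{4}} e^{\frac{w^{2}}{2}} + 2 w^{3} e^{\frac{7}{4}} e^{- w} e^{\frac{w^{2}}{2}} + 6 w^{2} e^{\frac{5}{4}} e^{\frac{w^{2}}{2}} - 2 w e^{\frac{5}{4}} e^{\frac{w^{2}}{2}} - 4 w e^{\frac{7}{4}} e^{- w} e^{\frac{w^{2}}{2}} - 2 e^{\frac{5}{4}} e^{\frac{w^{2}}{2}}\right) e^{w} e^{- w^{2}}}{e^{3}} != 0.

Invalid: d/dw[G] - f = \frac{\left(- 2 w^{3} e^{\frac{5}{4}} e^{\frac{w^{2}}{2}} + 2 w^{3} e^{\frac{7}{4}} e^{- w} e^{\frac{w^{2}}{2}} + 6 w^{2} e^{\frac{5}{4}} e^{\frac{w^{2}}{2}} - 2 w e^{\frac{5}{4}} e^{\frac{w^{2}}{2}} - 4 w e^{\frac{7}{4}} e^{- w} e^{\frac{w^{2}}{2}} - 2 e^{\frac{5}{4}} e^{\frac{w^{2}}{2}}\right) e^{w} e^{- w^{2}}}{e^{3}}, which is not 0.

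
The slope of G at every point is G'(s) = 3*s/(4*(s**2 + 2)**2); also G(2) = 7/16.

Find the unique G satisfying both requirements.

G'(s) matches the chain-rule pattern g'(h)*h' with inner function h(s) = 8*s**2 + 16; substituting u = h(s) collapses the integral.
A general antiderivative is -3/(8*s**2 + 16) + C.
The condition gives C = 7/16 - (-1/16) = 1/2.
So G(s) = (4*s**2 + 5)/(8*(s**2 + 2)).
Check: d/ds[(4*s**2 + 5)/(8*(s**2 + 2))] = 3*s/(4*s**4 + 16*s**2 + 16), which equals G'(s).

G(s) = (4*s**2 + 5)/(8*(s**2 + 2))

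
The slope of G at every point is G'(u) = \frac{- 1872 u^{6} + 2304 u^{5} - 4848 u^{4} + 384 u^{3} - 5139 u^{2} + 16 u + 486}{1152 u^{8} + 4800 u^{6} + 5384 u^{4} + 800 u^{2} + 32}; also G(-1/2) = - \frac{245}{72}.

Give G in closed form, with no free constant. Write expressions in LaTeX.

Recover the given G'(u) by differentiating a candidate G(u); any mismatch rules it out.
A general antiderivative is \frac{5 u}{4 u^{2} + \frac{1}{3}} + \frac{\frac{3 u}{4} - 2}{2 u^{2} + 4} + C.
The condition gives C = - \frac{245}{72} - (- \frac{173}{72}) = -1.
So G(u) = \frac{- 96 u^{4} + 156 u^{3} - 296 u^{2} + 243 u - 24}{96 u^{4} + 200 u^{2} + 16}.
Check: d/du[\frac{- 96 u^{4} + 156 u^{3} - 296 u^{2} + 243 u - 24}{96 u^{4} + 200 u^{2} + 16}] = \frac{- 1872 u^{6} + 2304 u^{5} - 4848 u^{4} + 384 u^{3} - 5139 u^{2} + 16 u + 486}{1152 u^{8} + 4800 u^{6} + 5384 u^{4} + 800 u^{2} + 32} = G'(u).

G(u) = \frac{- 96 u^{4} + 156 u^{3} - 296 u^{2} + 243 u - 24}{96 u^{4} + 200 u^{2} + 16}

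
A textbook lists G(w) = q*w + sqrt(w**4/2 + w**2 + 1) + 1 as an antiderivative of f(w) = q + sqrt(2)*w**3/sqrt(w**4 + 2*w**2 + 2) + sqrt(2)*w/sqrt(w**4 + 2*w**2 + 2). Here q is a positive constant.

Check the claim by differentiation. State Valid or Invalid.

Valid: G'(w) = f(w).

d/dw[G] = (q*sqrt(w**4 + 2*w**2 + 2) + sqrt(2)*w**3 + sqrt(2)*w)/sqrt(w**4 + 2*w**2 + 2)
This equals f(w) exactly, so the claim holds.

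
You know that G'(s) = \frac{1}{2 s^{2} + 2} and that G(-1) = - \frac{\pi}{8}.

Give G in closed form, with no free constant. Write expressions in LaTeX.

G(s) = \frac{\operatorname{atan}{\left(s \right)}}{2}

The proposed G(s) is checked by its d/ds: the result must match the given G'(s).
A general antiderivative is \frac{\operatorname{atan}{\left(s \right)}}{2} + C.
The condition gives C = - \frac{\pi}{8} - (- \frac{\pi}{8}) = 0.
So G(s) = \frac{\operatorname{atan}{\left(s \right)}}{2}.
Check: d/ds[\frac{\operatorname{atan}{\left(s \right)}}{2}] = \frac{1}{2 s^{2} + 2} = G'(s).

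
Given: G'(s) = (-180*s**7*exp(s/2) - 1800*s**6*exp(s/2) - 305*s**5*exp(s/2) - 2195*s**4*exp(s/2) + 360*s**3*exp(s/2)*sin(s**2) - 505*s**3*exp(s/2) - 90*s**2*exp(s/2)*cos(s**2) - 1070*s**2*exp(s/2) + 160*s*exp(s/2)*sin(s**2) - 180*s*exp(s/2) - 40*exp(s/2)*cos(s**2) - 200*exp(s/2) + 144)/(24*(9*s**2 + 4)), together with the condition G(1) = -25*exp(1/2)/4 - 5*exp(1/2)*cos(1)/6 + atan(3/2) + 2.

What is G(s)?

G(s) = -5*s**5*exp(s/2)/3 - 25*s**3*exp(s/2)/12 - 5*s**2*exp(s/2)/12 - 25*s*exp(s/2)/12 - 5*exp(s/2)*cos(s**2)/6 + atan(3*s/2) + 2

Since d/ds undoes antidifferentiation here, G(s) must give back the stated G'(s).
A general antiderivative is -5*(s**5 + 5*s**3/4 + s**2/4 + 5*s/4 + cos(s**2)/2)*exp(s/2)/3 + atan(3*s/2) + C.
The condition gives C = -25*exp(1/2)/4 - 5*exp(1/2)*cos(1)/6 + atan(3/2) + 2 - (-25*exp(1/2)/4 - 5*exp(1/2)*cos(1)/6 + atan(3/2)) = 2.
So G(s) = -5*s**5*exp(s/2)/3 - 25*s**3*exp(s/2)/12 - 5*s**2*exp(s/2)/12 - 25*s*exp(s/2)/12 - 5*exp(s/2)*cos(s**2)/6 + atan(3*s/2) + 2.
Check: d/ds[-5*s**5*exp(s/2)/3 - 25*s**3*exp(s/2)/12 - 5*s**2*exp(s/2)/12 - 25*s*exp(s/2)/12 - 5*exp(s/2)*cos(s**2)/6 + atan(3*s/2) + 2] = (-180*s**7*exp(s/2) - 1800*s**6*exp(s/2) - 305*s**5*exp(s/2) - 2195*s**4*exp(s/2) + 360*s**3*exp(s/2)*sin(s**2) - 505*s**3*exp(s/2) - 90*s**2*exp(s/2)*cos(s**2) - 1070*s**2*exp(s/2) + 160*s*exp(s/2)*sin(s**2) - 180*s*exp(s/2) - 40*exp(s/2)*cos(s**2) - 200*exp(s/2) + 144)/(216*s**2 + 96), which equals G'(s).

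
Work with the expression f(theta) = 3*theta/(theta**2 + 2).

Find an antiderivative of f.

An antiderivative is F(theta) = 3*log(theta**2 + 2)/2.

The substitution u = theta**2 + 2 works: f is exactly (dF/du)*(du/dtheta) for that inner function.
Check: d/dtheta[3*log(theta**2 + 2)/2] = 3*theta/(theta**2 + 2) = f(theta).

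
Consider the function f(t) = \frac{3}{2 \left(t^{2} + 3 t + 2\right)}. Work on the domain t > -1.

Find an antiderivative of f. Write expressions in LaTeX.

An antiderivative is F(t) = \frac{3 \left(\log{\left(t + 1 \right)} - \log{\left(t + 2 \right)}\right)}{2}.

The denominator factors as 2 \left(t + 1\right) \left(t + 2\right); partial fractions split f into directly integrable pieces: - \frac{3}{2 \left(t + 2\right)} + \frac{3}{2 \left(t + 1\right)}.
Check: d/dt[\frac{3 \left(\log{\left(t + 1 \right)} - \log{\left(t + 2 \right)}\right)}{2}] = \frac{3}{2 t^{2} + 6 t + 4}, which equals f(t).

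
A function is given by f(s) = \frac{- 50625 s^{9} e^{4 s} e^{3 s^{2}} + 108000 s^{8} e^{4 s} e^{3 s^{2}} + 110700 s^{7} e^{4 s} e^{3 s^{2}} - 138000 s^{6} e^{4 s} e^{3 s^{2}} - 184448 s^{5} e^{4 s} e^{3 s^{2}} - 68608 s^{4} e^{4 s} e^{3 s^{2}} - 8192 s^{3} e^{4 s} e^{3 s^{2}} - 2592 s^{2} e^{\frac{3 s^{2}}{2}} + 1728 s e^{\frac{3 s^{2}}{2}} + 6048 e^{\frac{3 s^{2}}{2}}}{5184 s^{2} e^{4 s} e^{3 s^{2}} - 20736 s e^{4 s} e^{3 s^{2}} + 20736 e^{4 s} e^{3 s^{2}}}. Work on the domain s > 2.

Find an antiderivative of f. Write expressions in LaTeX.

An antiderivative is F(s) = - \frac{625 s^{8}}{512} - \frac{125 s^{7}}{48} - \frac{25 s^{6}}{12} - \frac{20 s^{5}}{27} - \frac{8 s^{4}}{81} + \frac{1}{6 s e^{4 s} e^{\frac{3 s^{2}}{2}} - 12 e^{4 s} e^{\frac{3 s^{2}}{2}}}.

Any candidate F(s) must reproduce f(s) exactly when differentiated.
Check: d/ds[- \frac{625 s^{8}}{512} - \frac{125 s^{7}}{48} - \frac{25 s^{6}}{12} - \frac{20 s^{5}}{27} - \frac{8 s^{4}}{81} + \frac{1}{6 s e^{4 s} e^{\frac{3 s^{2}}{2}} - 12 e^{4 s} e^{\frac{3 s^{2}}{2}}}] = \frac{- 50625 s^{9} e^{4 s} e^{\frac{3 s^{2}}{2}} + 108000 s^{8} e^{4 s} e^{\frac{3 s^{2}}{2}} + 110700 s^{7} e^{4 s} e^{\frac{3 s^{2}}{2}} - 138000 s^{6} e^{4 s} e^{\frac{3 s^{2}}{2}} - 184448 s^{5} e^{4 s} e^{\frac{3 s^{2}}{2}} - 68608 s^{4} e^{4 s} e^{\frac{3 s^{2}}{2}} - 8192 s^{3} e^{4 s} e^{\frac{3 s^{2}}{2}} - 2592 s^{2} + 1728 s + 6048}{5184 s^{2} e^{4 s} e^{\frac{3 s^{2}}{2}} - 20736 s e^{4 s} e^{\frac{3 s^{2}}{2}} + 20736 e^{4 s} e^{\frac{3 s^{2}}{2}}}, which equals f(s).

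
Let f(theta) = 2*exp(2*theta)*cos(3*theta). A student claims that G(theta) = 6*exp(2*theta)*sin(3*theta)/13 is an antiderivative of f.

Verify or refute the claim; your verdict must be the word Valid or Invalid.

d/dtheta[G] = 12*exp(2*theta)*sin(3*theta)/13 + 18*exp(2*theta)*cos(3*theta)/13
d/dtheta[G] - f(theta) = 12*exp(2*theta)*sin(3*theta)/13 - 8*exp(2*theta)*cos(3*theta)/13 != 0.

Invalid: d/dtheta[G] - f = 12*exp(2*theta)*sin(3*theta)/13 - 8*exp(2*theta)*cos(3*theta)/13, which is not 0.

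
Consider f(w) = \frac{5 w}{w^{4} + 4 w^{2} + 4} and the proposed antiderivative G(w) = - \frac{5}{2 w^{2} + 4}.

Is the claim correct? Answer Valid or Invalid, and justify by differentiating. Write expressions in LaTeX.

Valid - differentiating G returns exactly f.

d/dw[G] = \frac{5 w}{w^{4} + 4 w^{2} + 4}
This equals f(w) exactly, so the claim holds.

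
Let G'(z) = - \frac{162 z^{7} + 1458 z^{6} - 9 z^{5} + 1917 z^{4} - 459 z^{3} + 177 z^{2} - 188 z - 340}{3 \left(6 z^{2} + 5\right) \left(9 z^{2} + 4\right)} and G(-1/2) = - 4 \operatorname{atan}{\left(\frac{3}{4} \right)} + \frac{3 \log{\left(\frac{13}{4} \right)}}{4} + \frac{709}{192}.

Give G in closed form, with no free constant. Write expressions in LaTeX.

The proposed G(z) is checked by its d/dz: the result must match the given G'(z).
A general antiderivative is - \frac{z^{4}}{4} - 3 z^{3} + \frac{2 z^{2}}{3} - \frac{z}{3} + \frac{3 \log{\left(3 z^{2} + \frac{5}{2} \right)}}{4} + 4 \operatorname{atan}{\left(\frac{3 z}{2} \right)} + 4 + C.
The condition gives C = - 4 \operatorname{atan}{\left(\frac{3}{4} \right)} + \frac{3 \log{\left(\frac{13}{4} \right)}}{4} + \frac{709}{192} - (- 4 \operatorname{atan}{\left(\frac{3}{4} \right)} + \frac{3 \log{\left(\frac{13}{4} \right)}}{4} + \frac{901}{192}) = -1.
So G(z) = - \frac{z^{4}}{4} - 3 z^{3} + \frac{2 z^{2}}{3} - \frac{z}{3} + \frac{3 \log{\left(3 z^{2} + \frac{5}{2} \right)}}{4} + 4 \operatorname{atan}{\left(\frac{3 z}{2} \right)} + 3.
Check: d/dz[- \frac{z^{4}}{4} - 3 z^{3} + \frac{2 z^{2}}{3} - \frac{z}{3} + \frac{3 \log{\left(3 z^{2} + \frac{5}{2} \right)}}{4} + 4 \operatorname{atan}{\left(\frac{3 z}{2} \right)} + 3] = \frac{- 162 z^{7} - 1458 z^{6} + 9 z^{5} - 1917 z^{4} + 459 z^{3} - 177 z^{2} + 188 z + 340}{162 z^{4} + 207 z^{2} + 60}, which equals G'(z).

G(z) = - \frac{z^{4}}{4} - 3 z^{3} + \frac{2 z^{2}}{3} - \frac{z}{3} + \frac{3 \log{\left(3 z^{2} + \frac{5}{2} \right)}}{4} + 4 \operatorname{atan}{\left(\frac{3 z}{2} \right)} + 3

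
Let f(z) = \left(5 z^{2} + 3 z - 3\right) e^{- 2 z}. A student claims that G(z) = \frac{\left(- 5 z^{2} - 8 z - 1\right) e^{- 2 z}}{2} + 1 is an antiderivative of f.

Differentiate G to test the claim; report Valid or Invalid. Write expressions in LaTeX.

d/dz[G] = \left(5 z^{2} + 3 z - 3\right) e^{- 2 z}
This equals f(z) exactly, so the claim holds.

Valid: G'(z) = f(z).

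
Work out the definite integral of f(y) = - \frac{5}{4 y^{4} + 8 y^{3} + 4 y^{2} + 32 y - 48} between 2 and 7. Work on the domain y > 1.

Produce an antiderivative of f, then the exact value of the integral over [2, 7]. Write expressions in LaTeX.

Antiderivative: F(y) = \frac{- 13 \log{\left(y - 1 \right)} + 5 \log{\left(y + 3 \right)} + 4 \log{\left(y^{2} + 4 \right)} + 14 \operatorname{atan}{\left(\frac{y}{2} \right)}}{208}; value = - \frac{\log{\left(6 \right)}}{16} - \frac{7 \pi}{416} - \frac{\log{\left(8 \right)}}{52} - \frac{5 \log{\left(5 \right)}}{208} + \frac{5 \log{\left(10 \right)}}{208} + \frac{\log{\left(53 \right)}}{52} + \frac{7 \operatorname{atan}{\left(\frac{7}{2} \right)}}{104}

Factor the denominator (4 \left(y - 1\right) \left(y + 3\right) \left(y^{2} + 4\right)) and decompose: f = \frac{2 y + 7}{52 \left(y^{2} + 4\right)} + \frac{5}{208 \left(y + 3\right)} - \frac{1}{16 \left(y - 1\right)}; each piece integrates to a log, atan, or power term.
F(y) = \frac{- 13 \log{\left(y - 1 \right)} + 5 \log{\left(y + 3 \right)} + 4 \log{\left(y^{2} + 4 \right)} + 14 \operatorname{atan}{\left(\frac{y}{2} \right)}}{208} is an antiderivative of f.
Check: d/dy[\frac{- 13 \log{\left(y - 1 \right)} + 5 \log{\left(y + 3 \right)} + 4 \log{\left(y^{2} + 4 \right)} + 14 \operatorname{atan}{\left(\frac{y}{2} \right)}}{208}] = - \frac{5}{4 y^{4} + 8 y^{3} + 4 y^{2} + 32 y - 48} = f(y).
F(7) = - \frac{\log{\left(6 \right)}}{16} + \frac{5 \log{\left(10 \right)}}{208} + \frac{\log{\left(53 \right)}}{52} + \frac{7 \operatorname{atan}{\left(\frac{7}{2} \right)}}{104}; F(2) = \frac{5 \log{\left(5 \right)}}{208} + \frac{\log{\left(8 \right)}}{52} + \frac{7 \pi}{416}.
Integral = F(7) - F(2) = - \frac{\log{\left(6 \right)}}{16} - \frac{7 \pi}{416} - \frac{\log{\left(8 \right)}}{52} - \frac{5 \log{\left(5 \right)}}{208} + \frac{5 \log{\left(10 \right)}}{208} + \frac{\log{\left(53 \right)}}{52} + \frac{7 \operatorname{atan}{\left(\frac{7}{2} \right)}}{104}.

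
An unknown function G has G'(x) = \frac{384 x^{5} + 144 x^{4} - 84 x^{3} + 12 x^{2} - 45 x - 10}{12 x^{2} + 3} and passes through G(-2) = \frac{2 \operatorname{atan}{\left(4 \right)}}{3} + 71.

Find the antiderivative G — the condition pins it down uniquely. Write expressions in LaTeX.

G(x) = 8 x^{4} + 4 x^{3} - \frac{15 x^{2}}{2} - 2 x - \frac{2 \operatorname{atan}{\left(2 x \right)}}{3} + 1

Whatever form G(x) takes, its d/dx must return the stated G'(x).
A general antiderivative is 2 \left(2 x^{2} + \frac{x}{2} - 1\right)^{2} - \frac{2 \operatorname{atan}{\left(2 x \right)}}{3} + C.
The condition gives C = \frac{2 \operatorname{atan}{\left(4 \right)}}{3} + 71 - (\frac{2 \operatorname{atan}{\left(4 \right)}}{3} + 72) = -1.
So G(x) = 8 x^{4} + 4 x^{3} - \frac{15 x^{2}}{2} - 2 x - \frac{2 \operatorname{atan}{\left(2 x \right)}}{3} + 1.
Check: d/dx[8 x^{4} + 4 x^{3} - \frac{15 x^{2}}{2} - 2 x - \frac{2 \operatorname{atan}{\left(2 x \right)}}{3} + 1] = \frac{384 x^{5} + 144 x^{4} - 84 x^{3} + 12 x^{2} - 45 x - 10}{12 x^{2} + 3} = G'(x).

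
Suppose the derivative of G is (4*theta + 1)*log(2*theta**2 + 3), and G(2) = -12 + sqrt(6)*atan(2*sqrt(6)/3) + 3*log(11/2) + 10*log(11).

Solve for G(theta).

G(theta) = 2*theta**2*log(2*theta**2 + 3) - 2*theta**2 + theta*log(2*theta**2 + 3) - 2*theta + 3*log(theta**2 + 3/2) + sqrt(6)*atan(sqrt(6)*theta/3)

Check a candidate G(theta) by differentiating: d/dtheta[G] must match the given G'(theta).
A general antiderivative is -2*theta**2 - 2*theta + (2*theta**2 + theta)*log(2*theta**2 + 3) + 3*log(theta**2 + 3/2) + sqrt(6)*atan(sqrt(6)*theta/3) + C.
The condition gives C = -12 + sqrt(6)*atan(2*sqrt(6)/3) + 3*log(11/2) + 10*log(11) - (-12 + sqrt(6)*atan(2*sqrt(6)/3) + 3*log(11/2) + 10*log(11)) = 0.
So G(theta) = 2*theta**2*log(2*theta**2 + 3) - 2*theta**2 + theta*log(2*theta**2 + 3) - 2*theta + 3*log(theta**2 + 3/2) + sqrt(6)*atan(sqrt(6)*theta/3).
Check: d/dtheta[2*theta**2*log(2*theta**2 + 3) - 2*theta**2 + theta*log(2*theta**2 + 3) - 2*theta + 3*log(theta**2 + 3/2) + sqrt(6)*atan(sqrt(6)*theta/3)] = 4*theta*log(2*theta**2 + 3) + log(2*theta**2 + 3), which equals G'(theta).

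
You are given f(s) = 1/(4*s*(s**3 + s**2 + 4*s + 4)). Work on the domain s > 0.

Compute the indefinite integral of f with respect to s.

Factor the denominator (4*s*(s + 1)*(s**2 + 4)) and decompose: f = -(s + 4)/(80*(s**2 + 4)) - 1/(20*(s + 1)) + 1/(16*s); each piece integrates to a log, atan, or power term.
Check: d/ds[-(-10*log(s) + 8*log(s + 1) + log(s**2 + 4) + 4*atan(s/2))/160] = 1/(4*s**4 + 4*s**3 + 16*s**2 + 16*s), which equals f(s).

F(s) = -(-10*log(s) + 8*log(s + 1) + log(s**2 + 4) + 4*atan(s/2))/160 + C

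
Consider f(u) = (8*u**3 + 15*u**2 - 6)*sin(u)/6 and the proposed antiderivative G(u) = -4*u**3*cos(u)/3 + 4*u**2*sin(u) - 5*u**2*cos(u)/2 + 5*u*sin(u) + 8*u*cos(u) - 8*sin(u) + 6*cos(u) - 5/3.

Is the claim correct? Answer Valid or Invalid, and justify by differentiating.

d/du[G] = 4*u**3*sin(u)/3 + 5*u**2*sin(u)/2 - sin(u)
This equals f(u) exactly, so the claim holds.

Valid - the claim checks out under differentiation.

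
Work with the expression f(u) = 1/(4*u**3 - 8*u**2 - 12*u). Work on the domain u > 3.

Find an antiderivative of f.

An antiderivative is F(u) = (-4*log(u) + log(u - 3) + 3*log(u + 1))/48.

Factor the denominator (4*u*(u - 3)*(u + 1)) and decompose: f = 1/(16*(u + 1)) + 1/(48*(u - 3)) - 1/(12*u); each piece integrates to a log, atan, or power term.
Check: d/du[(-4*log(u) + log(u - 3) + 3*log(u + 1))/48] = 1/(4*u**3 - 8*u**2 - 12*u) = f(u).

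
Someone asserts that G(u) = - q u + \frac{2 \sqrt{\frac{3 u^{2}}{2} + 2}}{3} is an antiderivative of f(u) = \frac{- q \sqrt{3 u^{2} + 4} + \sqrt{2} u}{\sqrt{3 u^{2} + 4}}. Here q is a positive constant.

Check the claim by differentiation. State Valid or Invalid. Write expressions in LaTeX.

d/du[G] = \frac{- q \sqrt{3 u^{2} + 4} + \sqrt{2} u}{\sqrt{3 u^{2} + 4}}
This equals f(u) exactly, so the claim holds.

Valid - differentiating G returns exactly f.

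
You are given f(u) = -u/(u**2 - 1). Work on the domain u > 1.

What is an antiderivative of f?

An antiderivative is F(u) = -log(u**2 - 1)/2.

The denominator factors as (u - 1)*(u + 1); partial fractions split f into directly integrable pieces: -1/(2*(u + 1)) - 1/(2*(u - 1)).
Check: d/du[-log(u**2 - 1)/2] = -u/(u**2 - 1) = f(u).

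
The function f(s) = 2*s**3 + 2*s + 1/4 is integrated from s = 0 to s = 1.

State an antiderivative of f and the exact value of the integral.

Antiderivative: F(s) = s*(2*s**3 + 4*s + 1)/4; value = 7/4

Integrate term by term and add the pieces.
F(s) = s*(2*s**3 + 4*s + 1)/4 is an antiderivative of f.
Check: d/ds[s*(2*s**3 + 4*s + 1)/4] = 2*s**3 + 2*s + 1/4 = f(s).
F(1) = 7/4; F(0) = 0.
Integral = F(1) - F(0) = 7/4.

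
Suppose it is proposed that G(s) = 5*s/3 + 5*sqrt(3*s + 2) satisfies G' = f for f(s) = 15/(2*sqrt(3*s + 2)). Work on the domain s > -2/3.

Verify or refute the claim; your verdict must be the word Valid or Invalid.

d/ds[G] = (10*sqrt(3*s + 2) + 45)/(6*sqrt(3*s + 2))
d/ds[G] - f(s) = 5/3 != 0.

Invalid: d/ds[G] - f = 5/3, which is not 0.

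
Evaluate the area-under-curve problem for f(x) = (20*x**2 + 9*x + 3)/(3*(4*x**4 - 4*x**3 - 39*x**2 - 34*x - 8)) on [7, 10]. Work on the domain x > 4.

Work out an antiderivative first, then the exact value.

The denominator factors as 3*(x - 4)*(x + 2)*(2*x + 1)**2; partial fractions split f into directly integrable pieces: 226/(729*(2*x + 1)) - 14/(81*(2*x + 1)**2) - 65/(162*(x + 2)) + 359/(1458*(x - 4)).
F(x) = 359*log(x - 4)/1458 + 113*log(x + 1/2)/729 - 65*log(x + 2)/162 + 7/(162*x + 81) is an antiderivative of f.
Check: d/dx[359*log(x - 4)/1458 + 113*log(x + 1/2)/729 - 65*log(x + 2)/162 + 7/(162*x + 81)] = (20*x**2 + 9*x + 3)/(12*x**4 - 12*x**3 - 117*x**2 - 102*x - 24), which equals f(x).
F(10) = -65*log(12)/162 + 1/243 + 113*log(21/2)/729 + 359*log(6)/1458; F(7) = -65*log(9)/162 + 7/1215 + 359*log(3)/1458 + 113*log(15/2)/729.
Integral = F(10) - F(7) = -65*log(12)/162 - 113*log(15/2)/729 - 359*log(3)/1458 - 2/1215 + 113*log(21/2)/729 + 359*log(6)/1458 + 65*log(9)/162.

Antiderivative: F(x) = 359*log(x - 4)/1458 + 113*log(x + 1/2)/729 - 65*log(x + 2)/162 + 7/(162*x + 81); value = -65*log(12)/162 - 113*log(15/2)/729 - 359*log(3)/1458 - 2/1215 + 113*log(21/2)/729 + 359*log(6)/1458 + 65*log(9)/162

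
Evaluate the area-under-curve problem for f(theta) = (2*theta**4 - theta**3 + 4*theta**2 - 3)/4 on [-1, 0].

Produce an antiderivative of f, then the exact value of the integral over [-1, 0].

Differentiate the proposed F(theta) back; it has to land on f(theta) exactly.
F(theta) = theta*(24*theta**4 - 15*theta**3 + 80*theta**2 - 180)/240 is an antiderivative of f.
Check: d/dtheta[theta*(24*theta**4 - 15*theta**3 + 80*theta**2 - 180)/240] = theta**4/2 - theta**3/4 + theta**2 - 3/4, which equals f(theta).
F(0) = 0; F(-1) = 61/240.
Integral = F(0) - F(-1) = -61/240.

Antiderivative: F(theta) = theta*(24*theta**4 - 15*theta**3 + 80*theta**2 - 180)/240; value = -61/240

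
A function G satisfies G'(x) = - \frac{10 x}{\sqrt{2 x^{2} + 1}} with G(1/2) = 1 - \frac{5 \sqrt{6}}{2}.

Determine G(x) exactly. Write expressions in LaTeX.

G(x) = 1 - 5 \sqrt{2 x^{2} + 1}

G'(x) matches the chain-rule pattern g'(h)*h' with inner function h(x) = 2 x^{2} + 1; substituting u = h(x) collapses the integral.
A general antiderivative is - 5 \sqrt{2 x^{2} + 1} + C.
The condition gives C = 1 - \frac{5 \sqrt{6}}{2} - (- \frac{5 \sqrt{6}}{2}) = 1.
So G(x) = 1 - 5 \sqrt{2 x^{2} + 1}.
Check: d/dx[1 - 5 \sqrt{2 x^{2} + 1}] = - \frac{10 x}{\sqrt{2 x^{2} + 1}} = G'(x).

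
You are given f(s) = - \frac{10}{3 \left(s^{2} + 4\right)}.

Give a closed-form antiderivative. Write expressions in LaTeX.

An antiderivative is F(s) = - \frac{5 \operatorname{atan}{\left(\frac{s}{2} \right)}}{3}.

Since d/ds undoes antidifferentiation here, F'(s) = f(s) is required of F(s).
Check: d/ds[- \frac{5 \operatorname{atan}{\left(\frac{s}{2} \right)}}{3}] = - \frac{10}{3 s^{2} + 12}, which equals f(s).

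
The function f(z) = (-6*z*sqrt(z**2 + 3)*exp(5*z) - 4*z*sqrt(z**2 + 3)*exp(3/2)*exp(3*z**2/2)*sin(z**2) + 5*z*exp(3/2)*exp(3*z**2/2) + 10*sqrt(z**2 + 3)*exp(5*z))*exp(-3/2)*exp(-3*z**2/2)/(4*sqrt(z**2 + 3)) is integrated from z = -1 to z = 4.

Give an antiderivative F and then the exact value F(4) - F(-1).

Antiderivative: F(z) = 5*sqrt(z**2 + 3)/4 + exp(-3/2)*exp(5*z)*exp(-3*z**2/2)/2 + cos(z**2)/2; value = -5/2 + cos(16)/2 - cos(1)/2 - exp(-8)/2 + exp(-11/2)/2 + 5*sqrt(19)/4

An antiderivative F(z) passes only if d/dz[F] lands on f(z) exactly.
F(z) = 5*sqrt(z**2 + 3)/4 + exp(-3/2)*exp(5*z)*exp(-3*z**2/2)/2 + cos(z**2)/2 is an antiderivative of f.
Check: d/dz[5*sqrt(z**2 + 3)/4 + exp(-3/2)*exp(5*z)*exp(-3*z**2/2)/2 + cos(z**2)/2] = (-6*z*sqrt(z**2 + 3)*exp(5*z) - 4*z*sqrt(z**2 + 3)*exp(3/2)*exp(3*z**2/2)*sin(z**2) + 5*z*exp(3/2)*exp(3*z**2/2) + 10*sqrt(z**2 + 3)*exp(5*z))*exp(-3/2)*exp(-3*z**2/2)/(4*sqrt(z**2 + 3)) = f(z).
F(4) = cos(16)/2 + exp(-11/2)/2 + 5*sqrt(19)/4; F(-1) = exp(-8)/2 + cos(1)/2 + 5/2.
Integral = F(4) - F(-1) = -5/2 + cos(16)/2 - cos(1)/2 - exp(-8)/2 + exp(-11/2)/2 + 5*sqrt(19)/4.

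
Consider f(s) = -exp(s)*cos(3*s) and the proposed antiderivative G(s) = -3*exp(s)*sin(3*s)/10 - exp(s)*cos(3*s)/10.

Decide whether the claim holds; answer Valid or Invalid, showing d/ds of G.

Valid - the claim checks out under differentiation.

d/ds[G] = -exp(s)*cos(3*s)
This equals f(s) exactly, so the claim holds.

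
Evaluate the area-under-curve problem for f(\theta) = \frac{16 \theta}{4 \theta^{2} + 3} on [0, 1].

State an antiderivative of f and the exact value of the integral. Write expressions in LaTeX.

Antiderivative: F(\theta) = 2 \log{\left(4 \theta^{2} + 3 \right)}; value = - 2 \log{\left(3 \right)} + 2 \log{\left(7 \right)}

The substitution u = 4 \theta^{2} + 3 works: f is exactly (dF/du)*(du/d\theta) for that inner function.
F(\theta) = 2 \log{\left(4 \theta^{2} + 3 \right)} is an antiderivative of f.
Check: d/d\theta[2 \log{\left(4 \theta^{2} + 3 \right)}] = \frac{16 \theta}{4 \theta^{2} + 3} = f(\theta).
F(1) = 2 \log{\left(7 \right)}; F(0) = 2 \log{\left(3 \right)}.
Integral = F(1) - F(0) = - 2 \log{\left(3 \right)} + 2 \log{\left(7 \right)}.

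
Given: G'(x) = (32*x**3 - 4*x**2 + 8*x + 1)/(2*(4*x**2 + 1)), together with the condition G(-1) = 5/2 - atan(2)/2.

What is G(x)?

G(x) = (4*x**2 - x + atan(2*x))/2

Any candidate G(x) must reproduce the stated G'(x) exactly.
A general antiderivative is 2*x**2 - x/2 + atan(2*x)/2 + C.
The condition gives C = 5/2 - atan(2)/2 - (5/2 - atan(2)/2) = 0.
So G(x) = (4*x**2 - x + atan(2*x))/2.
Check: d/dx[(4*x**2 - x + atan(2*x))/2] = (32*x**3 - 4*x**2 + 8*x + 1)/(8*x**2 + 2), which equals G'(x).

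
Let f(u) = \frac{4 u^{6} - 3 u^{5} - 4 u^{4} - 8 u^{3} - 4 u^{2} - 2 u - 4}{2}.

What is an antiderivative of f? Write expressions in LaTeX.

Any candidate F(u) must reproduce f(u) exactly when differentiated.
Check: d/du[\frac{2 u^{7}}{7} - \frac{u^{6}}{4} - \frac{2 u^{5}}{5} - u^{4} - \frac{2 u^{3}}{3} - \frac{u^{2}}{2} - 2 u] = 2 u^{6} - \frac{3 u^{5}}{2} - 2 u^{4} - 4 u^{3} - 2 u^{2} - u - 2, which equals f(u).

An antiderivative is F(u) = \frac{2 u^{7}}{7} - \frac{u^{6}}{4} - \frac{2 u^{5}}{5} - u^{4} - \frac{2 u^{3}}{3} - \frac{u^{2}}{2} - 2 u.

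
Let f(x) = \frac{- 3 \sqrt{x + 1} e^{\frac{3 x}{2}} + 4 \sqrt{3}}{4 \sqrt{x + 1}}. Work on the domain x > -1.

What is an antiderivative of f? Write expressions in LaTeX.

An antiderivative F(x) passes only if d/dx[F] lands on f(x) exactly.
Check: d/dx[\frac{4 \sqrt{3} \sqrt{x + 1} - e^{\frac{3 x}{2}}}{2}] = \frac{- 3 \sqrt{x + 1} e^{\frac{3 x}{2}} + 4 \sqrt{3}}{4 \sqrt{x + 1}} = f(x).

An antiderivative is F(x) = \frac{4 \sqrt{3} \sqrt{x + 1} - e^{\frac{3 x}{2}}}{2}.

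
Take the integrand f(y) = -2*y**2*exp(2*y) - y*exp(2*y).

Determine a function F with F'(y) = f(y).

Recognize the product-rule pattern: f = u'v + uv' with u = -y**2 + y/2 - 1/4, v = exp(2*y), so integration by parts undoes it.
Check: d/dy[-y**2*exp(2*y) + y*exp(2*y)/2 - exp(2*y)/4] = -2*y**2*exp(2*y) - y*exp(2*y) = f(y).

An antiderivative is F(y) = -y**2*exp(2*y) + y*exp(2*y)/2 - exp(2*y)/4.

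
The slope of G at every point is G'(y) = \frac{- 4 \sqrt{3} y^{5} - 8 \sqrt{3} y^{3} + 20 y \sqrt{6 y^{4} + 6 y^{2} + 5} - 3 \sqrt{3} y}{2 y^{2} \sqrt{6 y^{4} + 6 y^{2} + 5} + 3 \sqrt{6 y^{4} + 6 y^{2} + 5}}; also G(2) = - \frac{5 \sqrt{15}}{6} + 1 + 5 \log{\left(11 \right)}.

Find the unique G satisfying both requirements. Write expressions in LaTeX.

G(y) = - \frac{\sqrt{2 y^{4} + 2 y^{2} + \frac{5}{3}}}{2} + 5 \log{\left(2 y^{2} + 3 \right)} + 1

Whatever form G(y) takes, its d/dy must return the stated G'(y).
A general antiderivative is - \frac{\sqrt{2 y^{4} + 2 y^{2} + \frac{5}{3}}}{2} + 5 \log{\left(2 y^{2} + 3 \right)} + C.
The condition gives C = - \frac{5 \sqrt{15}}{6} + 1 + 5 \log{\left(11 \right)} - (- \frac{5 \sqrt{15}}{6} + 5 \log{\left(11 \right)}) = 1.
So G(y) = - \frac{\sqrt{2 y^{4} + 2 y^{2} + \frac{5}{3}}}{2} + 5 \log{\left(2 y^{2} + 3 \right)} + 1.
Check: d/dy[- \frac{\sqrt{2 y^{4} + 2 y^{2} + \frac{5}{3}}}{2} + 5 \log{\left(2 y^{2} + 3 \right)} + 1] = \frac{- 4 \sqrt{3} y^{5} - 8 \sqrt{3} y^{3} + 20 y \sqrt{6 y^{4} + 6 y^{2} + 5} - 3 \sqrt{3} y}{2 y^{2} \sqrt{6 y^{4} + 6 y^{2} + 5} + 3 \sqrt{6 y^{4} + 6 y^{2} + 5}} = G'(y).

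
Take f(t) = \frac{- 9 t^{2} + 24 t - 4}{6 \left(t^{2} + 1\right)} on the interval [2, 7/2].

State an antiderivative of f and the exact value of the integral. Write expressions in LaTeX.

Recover f(t) by differentiating a candidate F(t); any mismatch rules it out.
F(t) = \frac{- 9 t + 12 \log{\left(t^{2} + 1 \right)} + 5 \operatorname{atan}{\left(t \right)}}{6} is an antiderivative of f.
Check: d/dt[\frac{- 9 t + 12 \log{\left(t^{2} + 1 \right)} + 5 \operatorname{atan}{\left(t \right)}}{6}] = \frac{- 9 t^{2} + 24 t - 4}{6 t^{2} + 6}, which equals f(t).
F(7/2) = - \frac{21}{4} + \frac{5 \operatorname{atan}{\left(\frac{7}{2} \right)}}{6} + 2 \log{\left(\frac{53}{4} \right)}; F(2) = -3 + \frac{5 \operatorname{atan}{\left(2 \right)}}{6} + 2 \log{\left(5 \right)}.
Integral = F(7/2) - F(2) = - 2 \log{\left(5 \right)} - \frac{9}{4} - \frac{5 \operatorname{atan}{\left(2 \right)}}{6} + \frac{5 \operatorname{atan}{\left(\frac{7}{2} \right)}}{6} + 2 \log{\left(\frac{53}{4} \right)}.

Antiderivative: F(t) = \frac{- 9 t + 12 \log{\left(t^{2} + 1 \right)} + 5 \operatorname{atan}{\left(t \right)}}{6}; value = - 2 \log{\left(5 \right)} - \frac{9}{4} - \frac{5 \operatorname{atan}{\left(2 \right)}}{6} + \frac{5 \operatorname{atan}{\left(\frac{7}{2} \right)}}{6} + 2 \log{\left(\frac{53}{4} \right)}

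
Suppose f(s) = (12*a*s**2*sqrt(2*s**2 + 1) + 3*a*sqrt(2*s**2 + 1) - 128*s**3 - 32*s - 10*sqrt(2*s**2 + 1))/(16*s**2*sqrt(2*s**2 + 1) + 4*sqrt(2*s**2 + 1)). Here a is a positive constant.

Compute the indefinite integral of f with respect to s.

F(s) = 3*a*s/4 - 4*sqrt(2*s**2 + 1) - 5*atan(2*s)/4 + C

Recover f(s) by differentiating a candidate F(s); any mismatch rules it out.
Check: d/ds[3*a*s/4 - 4*sqrt(2*s**2 + 1) - 5*atan(2*s)/4] = (12*a*s**2*sqrt(2*s**2 + 1) + 3*a*sqrt(2*s**2 + 1) - 128*s**3 - 32*s - 10*sqrt(2*s**2 + 1))/(16*s**2*sqrt(2*s**2 + 1) + 4*sqrt(2*s**2 + 1)) = f(s).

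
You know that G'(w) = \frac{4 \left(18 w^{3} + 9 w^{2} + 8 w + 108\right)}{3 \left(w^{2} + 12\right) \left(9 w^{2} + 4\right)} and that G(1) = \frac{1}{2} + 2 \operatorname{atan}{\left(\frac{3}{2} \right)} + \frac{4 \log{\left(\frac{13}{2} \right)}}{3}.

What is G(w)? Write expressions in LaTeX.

Differentiate the proposed G(w) back; it has to land on the given G'(w).
A general antiderivative is \frac{4 \log{\left(\frac{w^{2}}{2} + 6 \right)}}{3} + 2 \operatorname{atan}{\left(\frac{3 w}{2} \right)} + C.
The condition gives C = \frac{1}{2} + 2 \operatorname{atan}{\left(\frac{3}{2} \right)} + \frac{4 \log{\left(\frac{13}{2} \right)}}{3} - (2 \operatorname{atan}{\left(\frac{3}{2} \right)} + \frac{4 \log{\left(\frac{13}{2} \right)}}{3}) = \frac{1}{2}.
So G(w) = \frac{8 \log{\left(\frac{w^{2}}{2} + 6 \right)} + 12 \operatorname{atan}{\left(\frac{3 w}{2} \right)} + 3}{6}.
Check: d/dw[\frac{8 \log{\left(\frac{w^{2}}{2} + 6 \right)} + 12 \operatorname{atan}{\left(\frac{3 w}{2} \right)} + 3}{6}] = \frac{72 w^{3} + 36 w^{2} + 32 w + 432}{27 w^{4} + 336 w^{2} + 144}, which equals G'(w).

G(w) = \frac{8 \log{\left(\frac{w^{2}}{2} + 6 \right)} + 12 \operatorname{atan}{\left(\frac{3 w}{2} \right)} + 3}{6}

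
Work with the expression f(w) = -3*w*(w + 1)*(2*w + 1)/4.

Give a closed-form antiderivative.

An antiderivative is F(w) = -3*w**2*(w + 1)**2/8.

The substitution u = -3*w**2/4 - 3*w/4 works: f is exactly (dF/du)*(du/dw) for that inner function.
Check: d/dw[-3*w**2*(w + 1)**2/8] = -3*w**3/2 - 9*w**2/4 - 3*w/4, which equals f(w).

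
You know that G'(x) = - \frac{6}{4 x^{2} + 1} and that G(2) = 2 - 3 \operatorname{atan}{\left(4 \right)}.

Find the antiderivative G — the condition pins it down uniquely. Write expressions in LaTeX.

G(x) = 2 - 3 \operatorname{atan}{\left(2 x \right)}

Recover the given G'(x) by differentiating a candidate G(x); any mismatch rules it out.
A general antiderivative is - 3 \operatorname{atan}{\left(2 x \right)} + C.
The condition gives C = 2 - 3 \operatorname{atan}{\left(4 \right)} - (- 3 \operatorname{atan}{\left(4 \right)}) = 2.
So G(x) = 2 - 3 \operatorname{atan}{\left(2 x \right)}.
Check: d/dx[2 - 3 \operatorname{atan}{\left(2 x \right)}] = - \frac{6}{4 x^{2} + 1} = G'(x).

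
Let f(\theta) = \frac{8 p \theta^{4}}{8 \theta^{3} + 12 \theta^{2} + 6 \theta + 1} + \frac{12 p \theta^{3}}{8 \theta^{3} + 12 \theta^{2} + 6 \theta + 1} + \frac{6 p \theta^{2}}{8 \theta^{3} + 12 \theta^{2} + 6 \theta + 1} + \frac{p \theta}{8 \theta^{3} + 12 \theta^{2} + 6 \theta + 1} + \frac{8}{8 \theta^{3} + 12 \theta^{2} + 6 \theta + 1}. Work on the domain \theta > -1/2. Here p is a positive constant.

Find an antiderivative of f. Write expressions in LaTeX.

An antiderivative is F(\theta) = \frac{4 p \theta^{4} + 4 p \theta^{3} + p \theta^{2} - 4}{2 \left(2 \theta + 1\right)^{2}}.

Integrate term by term and add the pieces.
Check: d/d\theta[\frac{4 p \theta^{4} + 4 p \theta^{3} + p \theta^{2} - 4}{2 \left(2 \theta + 1\right)^{2}}] = \frac{8 p \theta^{4} + 12 p \theta^{3} + 6 p \theta^{2} + p \theta + 8}{8 \theta^{3} + 12 \theta^{2} + 6 \theta + 1}, which equals f(\theta).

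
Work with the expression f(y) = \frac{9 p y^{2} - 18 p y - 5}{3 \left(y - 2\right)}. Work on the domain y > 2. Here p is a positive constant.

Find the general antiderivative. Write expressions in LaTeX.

A candidate is checked by its d/dy: the result must match f(y).
Check: d/dy[\frac{3 p y^{2}}{2} - \frac{5 \log{\left(y - 2 \right)}}{3}] = \frac{9 p y^{2} - 18 p y - 5}{3 y - 6}, which equals f(y).

F(y) = \frac{3 p y^{2}}{2} - \frac{5 \log{\left(y - 2 \right)}}{3} + C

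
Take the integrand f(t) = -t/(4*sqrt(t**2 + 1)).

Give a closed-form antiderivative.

f matches the chain-rule pattern g'(h)*h' with inner function h(t) = t**2 + 1; substituting u = h(t) collapses the integral.
Check: d/dt[-sqrt(t**2 + 1)/4] = -t/(4*sqrt(t**2 + 1)) = f(t).

An antiderivative is F(t) = -sqrt(t**2 + 1)/4.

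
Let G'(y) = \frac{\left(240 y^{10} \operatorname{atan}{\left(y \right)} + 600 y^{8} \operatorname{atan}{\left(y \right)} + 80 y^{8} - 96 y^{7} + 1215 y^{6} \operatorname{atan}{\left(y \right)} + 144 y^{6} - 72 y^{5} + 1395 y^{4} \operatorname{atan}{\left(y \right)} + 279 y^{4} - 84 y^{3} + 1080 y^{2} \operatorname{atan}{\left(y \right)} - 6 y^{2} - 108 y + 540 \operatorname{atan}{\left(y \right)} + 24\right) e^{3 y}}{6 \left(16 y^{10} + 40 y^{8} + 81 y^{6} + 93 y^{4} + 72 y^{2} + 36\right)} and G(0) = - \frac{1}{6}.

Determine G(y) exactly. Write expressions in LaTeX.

G'(y) has the shape u'v + uv' for u = \frac{- \frac{4 y}{3} - 1}{2 \left(2 y^{4} + \frac{3 y^{2}}{2} + 3\right)} + \frac{5 \operatorname{atan}{\left(y \right)}}{6} and v = e^{3 y} — it is the derivative of the product u*v.
A general antiderivative is \frac{\left(\frac{- \frac{4 y}{3} - 1}{2 y^{4} + \frac{3 y^{2}}{2} + 3} + \frac{5 \operatorname{atan}{\left(y \right)}}{3}\right) e^{3 y}}{2} + C.
The condition gives C = - \frac{1}{6} - (- \frac{1}{6}) = 0.
So G(y) = \frac{\left(\frac{- \frac{4 y}{3} - 1}{2 y^{4} + \frac{3 y^{2}}{2} + 3} + \frac{5 \operatorname{atan}{\left(y \right)}}{3}\right) e^{3 y}}{2}.
Check: d/dy[\frac{\left(\frac{- \frac{4 y}{3} - 1}{2 y^{4} + \frac{3 y^{2}}{2} + 3} + \frac{5 \operatorname{atan}{\left(y \right)}}{3}\right) e^{3 y}}{2}] = \frac{240 y^{10} e^{3 y} \operatorname{atan}{\left(y \right)} + 600 y^{8} e^{3 y} \operatorname{atan}{\left(y \right)} + 80 y^{8} e^{3 y} - 96 y^{7} e^{3 y} + 1215 y^{6} e^{3 y} \operatorname{atan}{\left(y \right)} + 144 y^{6} e^{3 y} - 72 y^{5} e^{3 y} + 1395 y^{4} e^{3 y} \operatorname{atan}{\left(y \right)} + 279 y^{4} e^{3 y} - 84 y^{3} e^{3 y} + 1080 y^{2} e^{3 y} \operatorname{atan}{\left(y \right)} - 6 y^{2} e^{3 y} - 108 y e^{3 y} + 540 e^{3 y} \operatorname{atan}{\left(y \right)} + 24 e^{3 y}}{96 y^{10} + 240 y^{8} + 486 y^{6} + 558 y^{4} + 432 y^{2} + 216}, which equals G'(y).

G(y) = \frac{\left(\frac{- \frac{4 y}{3} - 1}{2 y^{4} + \frac{3 y^{2}}{2} + 3} + \frac{5 \operatorname{atan}{\left(y \right)}}{3}\right) e^{3 y}}{2}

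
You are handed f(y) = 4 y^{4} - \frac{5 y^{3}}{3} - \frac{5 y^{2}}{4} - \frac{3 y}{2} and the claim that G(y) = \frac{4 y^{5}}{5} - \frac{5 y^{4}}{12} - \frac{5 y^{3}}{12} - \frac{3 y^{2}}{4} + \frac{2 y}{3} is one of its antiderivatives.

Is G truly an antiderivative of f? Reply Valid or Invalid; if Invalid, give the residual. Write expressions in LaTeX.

Invalid: d/dy[G] - f = \frac{2}{3}, which is not 0.

d/dy[G] = 4 y^{4} - \frac{5 y^{3}}{3} - \frac{5 y^{2}}{4} - \frac{3 y}{2} + \frac{2}{3}
d/dy[G] - f(y) = \frac{2}{3} != 0.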